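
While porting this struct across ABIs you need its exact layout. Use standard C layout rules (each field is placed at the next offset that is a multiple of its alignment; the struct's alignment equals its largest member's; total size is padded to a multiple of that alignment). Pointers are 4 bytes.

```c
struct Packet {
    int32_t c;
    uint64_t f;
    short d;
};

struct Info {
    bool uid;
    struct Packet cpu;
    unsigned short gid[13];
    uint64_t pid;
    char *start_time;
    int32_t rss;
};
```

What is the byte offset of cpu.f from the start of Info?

Packet: c at 0 (size 4, align 4) → ends 4; pad 4 to align 8 for f; f at 8 (size 8, align 8) → ends 16; d at 16 (size 2, align 2) → ends 18; tail pad 6 to reach multiple of 8; total 24 bytes, alignment 8
uid at 0 (size 1, align 1) → ends 1
pad 7 to align 8 for cpu
cpu at 8 (size 24, align 8) → ends 32
within Packet: f at 8
8 + 8 = 16

16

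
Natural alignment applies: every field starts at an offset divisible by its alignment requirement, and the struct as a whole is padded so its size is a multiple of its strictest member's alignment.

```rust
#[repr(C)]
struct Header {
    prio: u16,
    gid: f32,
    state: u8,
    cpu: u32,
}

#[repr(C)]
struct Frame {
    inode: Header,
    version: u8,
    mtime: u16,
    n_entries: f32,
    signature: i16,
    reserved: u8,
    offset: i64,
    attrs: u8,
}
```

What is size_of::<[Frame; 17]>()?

Header: prio at 0 (size 2, align 2) → ends 2; pad 2 to align 4 for gid; gid at 4 (size 4, align 4) → ends 8; state at 8 (size 1, align 1) → ends 9; pad 3 to align 4 for cpu; cpu at 12 (size 4, align 4) → ends 16; total 16 bytes, alignment 4
inode at 0 (size 16, align 4) → ends 16
version at 16 (size 1, align 1) → ends 17
pad 1 to align 2 for mtime
mtime at 18 (size 2, align 2) → ends 20
n_entries at 20 (size 4, align 4) → ends 24
signature at 24 (size 2, align 2) → ends 26
reserved at 26 (size 1, align 1) → ends 27
pad 5 to align 8 for offset
offset at 32 (size 8, align 8) → ends 40
attrs at 40 (size 1, align 1) → ends 41
tail pad 7 to reach multiple of 8
total 48 bytes, alignment 8
array of 17: 17 × 48 = 816

816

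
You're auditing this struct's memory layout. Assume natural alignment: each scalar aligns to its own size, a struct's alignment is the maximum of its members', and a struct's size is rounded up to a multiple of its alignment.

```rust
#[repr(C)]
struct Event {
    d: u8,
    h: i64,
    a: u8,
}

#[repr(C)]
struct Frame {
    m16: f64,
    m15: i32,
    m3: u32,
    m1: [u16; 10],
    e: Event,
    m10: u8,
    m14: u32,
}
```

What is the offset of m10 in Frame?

Event: 0..1  d  (1B, 1-aligned); 1..8  -- padding (7B); 8..16  h  (8B, 8-aligned); 16..17  a  (1B, 1-aligned); 17..24  -- tail padding (7B); sizeof = 24, alignof = 8
0..8  m16  (8B, 8-aligned)
8..12  m15  (4B, 4-aligned)
12..16  m3  (4B, 4-aligned)
16..36  m1  (20B, 2-aligned)
36..40  -- padding (4B)
40..64  e  (24B, 8-aligned)
64..65  m10  (1B, 1-aligned)

64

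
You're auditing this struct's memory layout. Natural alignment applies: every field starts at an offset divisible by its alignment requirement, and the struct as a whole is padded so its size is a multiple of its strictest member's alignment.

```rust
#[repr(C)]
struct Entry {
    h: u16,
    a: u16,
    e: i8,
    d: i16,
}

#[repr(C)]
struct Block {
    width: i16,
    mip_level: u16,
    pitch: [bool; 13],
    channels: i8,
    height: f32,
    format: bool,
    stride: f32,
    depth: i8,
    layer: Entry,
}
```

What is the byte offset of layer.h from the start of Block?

Entry: @0: h [2B, align 2] → 2; @2: a [2B, align 2] → 4; @4: e [1B, align 1] → 5; +1 pad (align 2); @6: d [2B, align 2] → 8; size 8, align 2
@0: width [2B, align 2] → 2
@2: mip_level [2B, align 2] → 4
@4: pitch [13B, align 1] → 17
@17: channels [1B, align 1] → 18
+2 pad (align 4)
@20: height [4B, align 4] → 24
@24: format [1B, align 1] → 25
+3 pad (align 4)
@28: stride [4B, align 4] → 32
@32: depth [1B, align 1] → 33
+1 pad (align 2)
@34: layer [8B, align 2] → 42
within Entry: h at 0
34 + 0 = 34

34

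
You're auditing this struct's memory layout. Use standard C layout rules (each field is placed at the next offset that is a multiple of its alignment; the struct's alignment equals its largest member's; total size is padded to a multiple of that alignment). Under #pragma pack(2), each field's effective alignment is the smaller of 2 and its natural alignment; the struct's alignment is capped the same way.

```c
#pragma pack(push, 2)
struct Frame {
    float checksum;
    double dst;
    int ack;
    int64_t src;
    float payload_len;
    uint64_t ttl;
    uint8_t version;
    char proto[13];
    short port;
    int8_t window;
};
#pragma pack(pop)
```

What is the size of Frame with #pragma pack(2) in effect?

@0: checksum [4B, align 2] → 4
@4: dst [8B, align 2] → 12
@12: ack [4B, align 2] → 16
@16: src [8B, align 2] → 24
@24: payload_len [4B, align 2] → 28
@28: ttl [8B, align 2] → 36
@36: version [1B, align 1] → 37
@37: proto [13B, align 1] → 50
@50: port [2B, align 2] → 52
@52: window [1B, align 1] → 53
+1 tail pad (align 2)
size 54, align 2

54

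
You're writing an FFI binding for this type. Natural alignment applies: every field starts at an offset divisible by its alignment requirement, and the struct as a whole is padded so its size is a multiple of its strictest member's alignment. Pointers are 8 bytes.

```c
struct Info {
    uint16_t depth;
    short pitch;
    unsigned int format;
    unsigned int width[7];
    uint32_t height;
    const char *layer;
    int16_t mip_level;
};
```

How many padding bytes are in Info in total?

6

0..2  depth  (2B, 2-aligned)
2..4  pitch  (2B, 2-aligned)
4..8  format  (4B, 4-aligned)
8..36  width  (28B, 4-aligned)
36..40  height  (4B, 4-aligned)
40..48  layer  (8B, 8-aligned)
48..50  mip_level  (2B, 2-aligned)
50..56  -- tail padding (6B)
sizeof = 56, alignof = 8
data bytes 50, size 56 → padding 6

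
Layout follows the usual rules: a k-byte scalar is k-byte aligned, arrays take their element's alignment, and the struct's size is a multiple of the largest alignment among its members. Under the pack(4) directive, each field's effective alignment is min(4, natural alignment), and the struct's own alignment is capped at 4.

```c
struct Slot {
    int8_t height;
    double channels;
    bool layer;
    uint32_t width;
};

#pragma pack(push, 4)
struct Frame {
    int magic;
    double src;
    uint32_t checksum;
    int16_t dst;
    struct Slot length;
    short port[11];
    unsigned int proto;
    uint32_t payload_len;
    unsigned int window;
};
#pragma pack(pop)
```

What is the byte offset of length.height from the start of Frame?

20

Slot: @0: height [1B, align 1] → 1; +7 pad (align 8); @8: channels [8B, align 8] → 16; @16: layer [1B, align 1] → 17; +3 pad (align 4); @20: width [4B, align 4] → 24; size 24, align 8
@0: magic [4B, align 4] → 4
@4: src [8B, align 4] → 12
@12: checksum [4B, align 4] → 16
@16: dst [2B, align 2] → 18
+2 pad (align 4)
@20: length [24B, align 4] → 44
within Slot: height at 0
20 + 0 = 20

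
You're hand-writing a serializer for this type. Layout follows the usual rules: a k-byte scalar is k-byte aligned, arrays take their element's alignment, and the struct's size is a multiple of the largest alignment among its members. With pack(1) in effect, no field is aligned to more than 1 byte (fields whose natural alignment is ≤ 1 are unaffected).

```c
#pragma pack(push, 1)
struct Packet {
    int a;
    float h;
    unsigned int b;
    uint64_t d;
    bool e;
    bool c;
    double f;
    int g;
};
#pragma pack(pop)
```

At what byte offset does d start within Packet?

12

0..4  a  (4B, 1-aligned)
4..8  h  (4B, 1-aligned)
8..12  b  (4B, 1-aligned)
12..20  d  (8B, 1-aligned)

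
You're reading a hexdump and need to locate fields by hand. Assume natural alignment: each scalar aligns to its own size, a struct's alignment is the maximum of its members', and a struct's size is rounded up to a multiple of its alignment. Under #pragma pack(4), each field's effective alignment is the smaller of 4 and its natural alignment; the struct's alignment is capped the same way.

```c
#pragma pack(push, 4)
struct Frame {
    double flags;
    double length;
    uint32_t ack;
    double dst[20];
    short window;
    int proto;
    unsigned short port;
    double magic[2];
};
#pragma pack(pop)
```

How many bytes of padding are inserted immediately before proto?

0..8  flags  (8B, 4-aligned)
8..16  length  (8B, 4-aligned)
16..20  ack  (4B, 4-aligned)
20..180  dst  (160B, 4-aligned)
180..182  window  (2B, 2-aligned)
182..184  -- padding (2B)
184..188  proto  (4B, 4-aligned)

2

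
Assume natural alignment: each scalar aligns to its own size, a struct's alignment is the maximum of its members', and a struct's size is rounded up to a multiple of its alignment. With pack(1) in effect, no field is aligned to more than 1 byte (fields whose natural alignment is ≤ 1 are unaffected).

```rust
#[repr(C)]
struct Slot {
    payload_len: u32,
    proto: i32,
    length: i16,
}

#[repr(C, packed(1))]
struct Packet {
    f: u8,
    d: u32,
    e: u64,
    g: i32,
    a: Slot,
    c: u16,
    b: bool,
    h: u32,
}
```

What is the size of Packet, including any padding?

Slot: 0..4  payload_len  (4B, 4-aligned); 4..8  proto  (4B, 4-aligned); 8..10  length  (2B, 2-aligned); 10..12  -- tail padding (2B); sizeof = 12, alignof = 4
0..1  f  (1B, 1-aligned)
1..5  d  (4B, 1-aligned)
5..13  e  (8B, 1-aligned)
13..17  g  (4B, 1-aligned)
17..29  a  (12B, 1-aligned)
29..31  c  (2B, 1-aligned)
31..32  b  (1B, 1-aligned)
32..36  h  (4B, 1-aligned)
sizeof = 36, alignof = 1

36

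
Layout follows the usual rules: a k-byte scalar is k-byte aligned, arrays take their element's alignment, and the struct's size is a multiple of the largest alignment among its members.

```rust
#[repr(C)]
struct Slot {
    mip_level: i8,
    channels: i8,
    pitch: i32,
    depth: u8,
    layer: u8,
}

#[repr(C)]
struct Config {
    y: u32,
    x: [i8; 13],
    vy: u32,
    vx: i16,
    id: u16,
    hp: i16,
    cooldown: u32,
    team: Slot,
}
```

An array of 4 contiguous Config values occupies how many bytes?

Slot: 0..1  mip_level  (1B, 1-aligned); 1..2  channels  (1B, 1-aligned); 2..4  -- padding (2B); 4..8  pitch  (4B, 4-aligned); 8..9  depth  (1B, 1-aligned); 9..10  layer  (1B, 1-aligned); 10..12  -- tail padding (2B); sizeof = 12, alignof = 4
0..4  y  (4B, 4-aligned)
4..17  x  (13B, 1-aligned)
17..20  -- padding (3B)
20..24  vy  (4B, 4-aligned)
24..26  vx  (2B, 2-aligned)
26..28  id  (2B, 2-aligned)
28..30  hp  (2B, 2-aligned)
30..32  -- padding (2B)
32..36  cooldown  (4B, 4-aligned)
36..48  team  (12B, 4-aligned)
sizeof = 48, alignof = 4
array of 4: 4 × 48 = 192

192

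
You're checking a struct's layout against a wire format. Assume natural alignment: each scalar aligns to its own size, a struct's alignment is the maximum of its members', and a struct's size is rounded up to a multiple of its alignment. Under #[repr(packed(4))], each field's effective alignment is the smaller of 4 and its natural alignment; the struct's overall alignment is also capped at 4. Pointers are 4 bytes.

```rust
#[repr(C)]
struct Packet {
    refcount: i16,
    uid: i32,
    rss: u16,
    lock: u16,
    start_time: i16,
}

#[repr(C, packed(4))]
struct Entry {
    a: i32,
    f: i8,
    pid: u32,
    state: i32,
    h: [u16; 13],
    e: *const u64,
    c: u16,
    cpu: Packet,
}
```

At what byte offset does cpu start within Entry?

Packet: refcount at 0 (size 2, align 2) → ends 2; pad 2 to align 4 for uid; uid at 4 (size 4, align 4) → ends 8; rss at 8 (size 2, align 2) → ends 10; lock at 10 (size 2, align 2) → ends 12; start_time at 12 (size 2, align 2) → ends 14; tail pad 2 to reach multiple of 4; total 16 bytes, alignment 4
a at 0 (size 4, align 4) → ends 4
f at 4 (size 1, align 1) → ends 5
pad 3 to align 4 for pid
pid at 8 (size 4, align 4) → ends 12
state at 12 (size 4, align 4) → ends 16
h at 16 (size 26, align 2) → ends 42
pad 2 to align 4 for e
e at 44 (size 4, align 4) → ends 48
c at 48 (size 2, align 2) → ends 50
pad 2 to align 4 for cpu
cpu at 52 (size 16, align 4) → ends 68

52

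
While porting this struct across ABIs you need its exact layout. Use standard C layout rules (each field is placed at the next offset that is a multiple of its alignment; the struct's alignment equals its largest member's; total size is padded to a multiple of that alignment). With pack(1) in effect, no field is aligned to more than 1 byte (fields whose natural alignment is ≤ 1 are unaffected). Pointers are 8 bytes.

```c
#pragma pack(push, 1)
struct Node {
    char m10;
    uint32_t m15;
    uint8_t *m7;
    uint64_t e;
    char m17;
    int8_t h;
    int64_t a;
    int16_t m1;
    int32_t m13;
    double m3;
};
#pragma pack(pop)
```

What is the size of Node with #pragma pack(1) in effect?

@0: m10 [1B, align 1] → 1
@1: m15 [4B, align 1] → 5
@5: m7 [8B, align 1] → 13
@13: e [8B, align 1] → 21
@21: m17 [1B, align 1] → 22
@22: h [1B, align 1] → 23
@23: a [8B, align 1] → 31
@31: m1 [2B, align 1] → 33
@33: m13 [4B, align 1] → 37
@37: m3 [8B, align 1] → 45
size 45, align 1

45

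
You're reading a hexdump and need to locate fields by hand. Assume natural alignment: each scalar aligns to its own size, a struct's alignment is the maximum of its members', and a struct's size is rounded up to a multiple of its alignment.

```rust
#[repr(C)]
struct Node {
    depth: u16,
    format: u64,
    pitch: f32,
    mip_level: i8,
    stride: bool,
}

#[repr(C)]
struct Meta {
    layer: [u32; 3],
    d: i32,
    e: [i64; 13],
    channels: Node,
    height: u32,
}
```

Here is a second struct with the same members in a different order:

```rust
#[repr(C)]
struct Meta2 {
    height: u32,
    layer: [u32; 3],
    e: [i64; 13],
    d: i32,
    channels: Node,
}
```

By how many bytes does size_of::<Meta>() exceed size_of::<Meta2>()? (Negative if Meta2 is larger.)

0

Node: @0: depth [2B, align 2] → 2; +6 pad (align 8); @8: format [8B, align 8] → 16; @16: pitch [4B, align 4] → 20; @20: mip_level [1B, align 1] → 21; @21: stride [1B, align 1] → 22; +2 tail pad (align 8); size 24, align 8
@0: layer [12B, align 4] → 12
@12: d [4B, align 4] → 16
@16: e [104B, align 8] → 120
@120: channels [24B, align 8] → 144
@144: height [4B, align 4] → 148
+4 tail pad (align 8)
size 152, align 8
— Meta2 —
@0: height [4B, align 4] → 4
@4: layer [12B, align 4] → 16
@16: e [104B, align 8] → 120
@120: d [4B, align 4] → 124
+4 pad (align 8)
@128: channels [24B, align 8] → 152
size 152, align 8
152 − 152 = 0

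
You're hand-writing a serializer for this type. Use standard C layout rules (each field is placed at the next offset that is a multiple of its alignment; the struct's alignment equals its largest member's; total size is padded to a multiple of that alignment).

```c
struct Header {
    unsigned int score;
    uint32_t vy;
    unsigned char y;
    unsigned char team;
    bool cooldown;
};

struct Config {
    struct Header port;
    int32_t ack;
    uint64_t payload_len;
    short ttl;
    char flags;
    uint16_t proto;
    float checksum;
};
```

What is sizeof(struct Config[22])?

880

Header: @0: score [4B, align 4] → 4; @4: vy [4B, align 4] → 8; @8: y [1B, align 1] → 9; @9: team [1B, align 1] → 10; @10: cooldown [1B, align 1] → 11; +1 tail pad (align 4); size 12, align 4
@0: port [12B, align 4] → 12
@12: ack [4B, align 4] → 16
@16: payload_len [8B, align 8] → 24
@24: ttl [2B, align 2] → 26
@26: flags [1B, align 1] → 27
+1 pad (align 2)
@28: proto [2B, align 2] → 30
+2 pad (align 4)
@32: checksum [4B, align 4] → 36
+4 tail pad (align 8)
size 40, align 8
array of 22: 22 × 40 = 880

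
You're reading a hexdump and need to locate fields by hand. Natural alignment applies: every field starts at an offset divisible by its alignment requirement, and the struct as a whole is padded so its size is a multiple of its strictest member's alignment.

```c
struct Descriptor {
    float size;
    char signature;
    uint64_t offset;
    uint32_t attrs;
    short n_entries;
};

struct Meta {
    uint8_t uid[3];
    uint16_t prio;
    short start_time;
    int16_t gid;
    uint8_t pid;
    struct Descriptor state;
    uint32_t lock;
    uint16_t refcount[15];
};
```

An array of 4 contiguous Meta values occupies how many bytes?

Descriptor: @0: size [4B, align 4] → 4; @4: signature [1B, align 1] → 5; +3 pad (align 8); @8: offset [8B, align 8] → 16; @16: attrs [4B, align 4] → 20; @20: n_entries [2B, align 2] → 22; +2 tail pad (align 8); size 24, align 8
@0: uid [3B, align 1] → 3
+1 pad (align 2)
@4: prio [2B, align 2] → 6
@6: start_time [2B, align 2] → 8
@8: gid [2B, align 2] → 10
@10: pid [1B, align 1] → 11
+5 pad (align 8)
@16: state [24B, align 8] → 40
@40: lock [4B, align 4] → 44
@44: refcount [30B, align 2] → 74
+6 tail pad (align 8)
size 80, align 8
array of 4: 4 × 80 = 320

320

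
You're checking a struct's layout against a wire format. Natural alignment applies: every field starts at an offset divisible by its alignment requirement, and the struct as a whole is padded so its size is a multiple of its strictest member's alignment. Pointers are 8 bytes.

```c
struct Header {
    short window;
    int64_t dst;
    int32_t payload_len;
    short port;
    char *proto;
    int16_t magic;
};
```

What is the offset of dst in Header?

8

window at 0 (size 2, align 2) → ends 2
pad 6 to align 8 for dst
dst at 8 (size 8, align 8) → ends 16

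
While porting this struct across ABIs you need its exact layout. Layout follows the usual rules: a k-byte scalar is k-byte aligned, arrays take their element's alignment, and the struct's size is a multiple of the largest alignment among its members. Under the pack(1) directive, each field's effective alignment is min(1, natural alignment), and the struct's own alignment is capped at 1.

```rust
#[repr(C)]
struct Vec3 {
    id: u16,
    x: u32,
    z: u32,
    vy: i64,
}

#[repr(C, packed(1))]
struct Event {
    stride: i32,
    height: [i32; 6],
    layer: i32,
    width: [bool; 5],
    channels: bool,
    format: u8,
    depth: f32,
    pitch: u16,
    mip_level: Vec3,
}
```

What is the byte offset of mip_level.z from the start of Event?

Vec3: @0: id [2B, align 2] → 2; +2 pad (align 4); @4: x [4B, align 4] → 8; @8: z [4B, align 4] → 12; +4 pad (align 8); @16: vy [8B, align 8] → 24; size 24, align 8
@0: stride [4B, align 1] → 4
@4: height [24B, align 1] → 28
@28: layer [4B, align 1] → 32
@32: width [5B, align 1] → 37
@37: channels [1B, align 1] → 38
@38: format [1B, align 1] → 39
@39: depth [4B, align 1] → 43
@43: pitch [2B, align 1] → 45
@45: mip_level [24B, align 1] → 69
within Vec3: z at 8
45 + 8 = 53

53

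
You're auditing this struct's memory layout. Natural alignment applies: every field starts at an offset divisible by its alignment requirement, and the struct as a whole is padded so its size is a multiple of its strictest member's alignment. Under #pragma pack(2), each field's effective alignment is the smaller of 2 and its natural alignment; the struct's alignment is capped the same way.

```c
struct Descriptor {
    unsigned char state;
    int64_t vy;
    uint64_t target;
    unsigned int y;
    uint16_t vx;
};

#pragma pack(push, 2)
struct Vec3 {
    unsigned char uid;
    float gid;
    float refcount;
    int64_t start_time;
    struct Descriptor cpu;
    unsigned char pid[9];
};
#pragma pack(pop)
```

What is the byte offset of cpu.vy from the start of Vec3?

Descriptor: @0: state [1B, align 1] → 1; +7 pad (align 8); @8: vy [8B, align 8] → 16; @16: target [8B, align 8] → 24; @24: y [4B, align 4] → 28; @28: vx [2B, align 2] → 30; +2 tail pad (align 8); size 32, align 8
@0: uid [1B, align 1] → 1
+1 pad (align 2)
@2: gid [4B, align 2] → 6
@6: refcount [4B, align 2] → 10
@10: start_time [8B, align 2] → 18
@18: cpu [32B, align 2] → 50
within Descriptor: vy at 8
18 + 8 = 26

26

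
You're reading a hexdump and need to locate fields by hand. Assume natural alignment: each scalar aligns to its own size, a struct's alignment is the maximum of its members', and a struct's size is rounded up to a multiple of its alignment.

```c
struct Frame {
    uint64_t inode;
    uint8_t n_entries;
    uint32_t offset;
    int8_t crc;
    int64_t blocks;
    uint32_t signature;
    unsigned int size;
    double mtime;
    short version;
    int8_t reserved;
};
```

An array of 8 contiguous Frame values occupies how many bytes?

0..8  inode  (8B, 8-aligned)
8..9  n_entries  (1B, 1-aligned)
9..12  -- padding (3B)
12..16  offset  (4B, 4-aligned)
16..17  crc  (1B, 1-aligned)
17..24  -- padding (7B)
24..32  blocks  (8B, 8-aligned)
32..36  signature  (4B, 4-aligned)
36..40  size  (4B, 4-aligned)
40..48  mtime  (8B, 8-aligned)
48..50  version  (2B, 2-aligned)
50..51  reserved  (1B, 1-aligned)
51..56  -- tail padding (5B)
sizeof = 56, alignof = 8
array of 8: 8 × 56 = 448

448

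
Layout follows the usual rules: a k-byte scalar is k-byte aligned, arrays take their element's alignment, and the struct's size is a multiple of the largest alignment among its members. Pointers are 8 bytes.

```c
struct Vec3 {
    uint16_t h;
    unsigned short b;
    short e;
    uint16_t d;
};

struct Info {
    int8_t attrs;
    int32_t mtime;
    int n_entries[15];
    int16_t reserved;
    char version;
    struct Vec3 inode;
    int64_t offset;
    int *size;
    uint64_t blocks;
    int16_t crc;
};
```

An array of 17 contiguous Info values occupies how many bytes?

Vec3: h at 0 (size 2, align 2) → ends 2; b at 2 (size 2, align 2) → ends 4; e at 4 (size 2, align 2) → ends 6; d at 6 (size 2, align 2) → ends 8; total 8 bytes, alignment 2
attrs at 0 (size 1, align 1) → ends 1
pad 3 to align 4 for mtime
mtime at 4 (size 4, align 4) → ends 8
n_entries at 8 (size 60, align 4) → ends 68
reserved at 68 (size 2, align 2) → ends 70
version at 70 (size 1, align 1) → ends 71
pad 1 to align 2 for inode
inode at 72 (size 8, align 2) → ends 80
offset at 80 (size 8, align 8) → ends 88
size at 88 (size 8, align 8) → ends 96
blocks at 96 (size 8, align 8) → ends 104
crc at 104 (size 2, align 2) → ends 106
tail pad 6 to reach multiple of 8
total 112 bytes, alignment 8
array of 17: 17 × 112 = 1904

1904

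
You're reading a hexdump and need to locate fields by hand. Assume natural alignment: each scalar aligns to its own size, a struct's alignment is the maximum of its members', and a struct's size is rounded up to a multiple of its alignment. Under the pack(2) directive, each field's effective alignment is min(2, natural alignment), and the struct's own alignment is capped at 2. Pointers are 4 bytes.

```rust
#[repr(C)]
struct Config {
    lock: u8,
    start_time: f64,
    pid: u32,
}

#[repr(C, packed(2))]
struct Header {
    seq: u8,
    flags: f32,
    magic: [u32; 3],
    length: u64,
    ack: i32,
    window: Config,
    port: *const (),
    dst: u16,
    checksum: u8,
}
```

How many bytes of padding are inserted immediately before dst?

0

Config: 0..1  lock  (1B, 1-aligned); 1..8  -- padding (7B); 8..16  start_time  (8B, 8-aligned); 16..20  pid  (4B, 4-aligned); 20..24  -- tail padding (4B); sizeof = 24, alignof = 8
0..1  seq  (1B, 1-aligned)
1..2  -- padding (1B)
2..6  flags  (4B, 2-aligned)
6..18  magic  (12B, 2-aligned)
18..26  length  (8B, 2-aligned)
26..30  ack  (4B, 2-aligned)
30..54  window  (24B, 2-aligned)
54..58  port  (4B, 2-aligned)
58..60  dst  (2B, 2-aligned)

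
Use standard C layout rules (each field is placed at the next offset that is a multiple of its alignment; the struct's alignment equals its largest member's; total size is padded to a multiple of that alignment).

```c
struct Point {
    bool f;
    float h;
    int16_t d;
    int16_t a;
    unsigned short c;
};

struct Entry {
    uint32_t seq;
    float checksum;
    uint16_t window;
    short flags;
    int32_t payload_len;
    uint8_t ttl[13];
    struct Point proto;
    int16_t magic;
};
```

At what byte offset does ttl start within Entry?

16

Point: @0: f [1B, align 1] → 1; +3 pad (align 4); @4: h [4B, align 4] → 8; @8: d [2B, align 2] → 10; @10: a [2B, align 2] → 12; @12: c [2B, align 2] → 14; +2 tail pad (align 4); size 16, align 4
@0: seq [4B, align 4] → 4
@4: checksum [4B, align 4] → 8
@8: window [2B, align 2] → 10
@10: flags [2B, align 2] → 12
@12: payload_len [4B, align 4] → 16
@16: ttl [13B, align 1] → 29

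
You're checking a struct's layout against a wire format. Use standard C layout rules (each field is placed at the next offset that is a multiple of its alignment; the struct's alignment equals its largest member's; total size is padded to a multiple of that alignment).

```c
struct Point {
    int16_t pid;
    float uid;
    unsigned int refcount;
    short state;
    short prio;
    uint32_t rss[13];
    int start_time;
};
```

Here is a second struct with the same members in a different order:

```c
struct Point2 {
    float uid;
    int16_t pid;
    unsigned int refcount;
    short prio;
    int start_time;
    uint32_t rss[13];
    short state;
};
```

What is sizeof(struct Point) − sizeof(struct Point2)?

-4

pid at 0 (size 2, align 2) → ends 2
pad 2 to align 4 for uid
uid at 4 (size 4, align 4) → ends 8
refcount at 8 (size 4, align 4) → ends 12
state at 12 (size 2, align 2) → ends 14
prio at 14 (size 2, align 2) → ends 16
rss at 16 (size 52, align 4) → ends 68
start_time at 68 (size 4, align 4) → ends 72
total 72 bytes, alignment 4
— Point2 —
uid at 0 (size 4, align 4) → ends 4
pid at 4 (size 2, align 2) → ends 6
pad 2 to align 4 for refcount
refcount at 8 (size 4, align 4) → ends 12
prio at 12 (size 2, align 2) → ends 14
pad 2 to align 4 for start_time
start_time at 16 (size 4, align 4) → ends 20
rss at 20 (size 52, align 4) → ends 72
state at 72 (size 2, align 2) → ends 74
tail pad 2 to reach multiple of 4
total 76 bytes, alignment 4
72 − 76 = -4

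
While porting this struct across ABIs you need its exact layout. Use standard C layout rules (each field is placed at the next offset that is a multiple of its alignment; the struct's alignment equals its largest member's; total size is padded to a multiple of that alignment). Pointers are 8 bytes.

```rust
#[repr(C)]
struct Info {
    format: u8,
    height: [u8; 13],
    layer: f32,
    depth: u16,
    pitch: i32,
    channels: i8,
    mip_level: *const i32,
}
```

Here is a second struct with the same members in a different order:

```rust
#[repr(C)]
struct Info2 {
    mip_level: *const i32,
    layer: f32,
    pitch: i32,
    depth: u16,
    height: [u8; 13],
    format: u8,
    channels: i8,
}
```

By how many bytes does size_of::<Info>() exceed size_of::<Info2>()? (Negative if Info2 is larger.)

format at 0 (size 1, align 1) → ends 1
height at 1 (size 13, align 1) → ends 14
pad 2 to align 4 for layer
layer at 16 (size 4, align 4) → ends 20
depth at 20 (size 2, align 2) → ends 22
pad 2 to align 4 for pitch
pitch at 24 (size 4, align 4) → ends 28
channels at 28 (size 1, align 1) → ends 29
pad 3 to align 8 for mip_level
mip_level at 32 (size 8, align 8) → ends 40
total 40 bytes, alignment 8
— Info2 —
mip_level at 0 (size 8, align 8) → ends 8
layer at 8 (size 4, align 4) → ends 12
pitch at 12 (size 4, align 4) → ends 16
depth at 16 (size 2, align 2) → ends 18
height at 18 (size 13, align 1) → ends 31
format at 31 (size 1, align 1) → ends 32
channels at 32 (size 1, align 1) → ends 33
tail pad 7 to reach multiple of 8
total 40 bytes, alignment 8
40 − 40 = 0

0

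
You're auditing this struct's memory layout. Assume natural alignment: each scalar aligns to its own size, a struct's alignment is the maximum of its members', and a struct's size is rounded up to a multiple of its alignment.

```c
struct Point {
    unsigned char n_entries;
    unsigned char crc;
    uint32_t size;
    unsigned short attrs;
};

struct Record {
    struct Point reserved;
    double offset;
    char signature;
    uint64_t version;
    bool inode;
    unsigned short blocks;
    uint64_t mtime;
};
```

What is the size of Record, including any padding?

Point: n_entries at 0 (size 1, align 1) → ends 1; crc at 1 (size 1, align 1) → ends 2; pad 2 to align 4 for size; size at 4 (size 4, align 4) → ends 8; attrs at 8 (size 2, align 2) → ends 10; tail pad 2 to reach multiple of 4; total 12 bytes, alignment 4
reserved at 0 (size 12, align 4) → ends 12
pad 4 to align 8 for offset
offset at 16 (size 8, align 8) → ends 24
signature at 24 (size 1, align 1) → ends 25
pad 7 to align 8 for version
version at 32 (size 8, align 8) → ends 40
inode at 40 (size 1, align 1) → ends 41
pad 1 to align 2 for blocks
blocks at 42 (size 2, align 2) → ends 44
pad 4 to align 8 for mtime
mtime at 48 (size 8, align 8) → ends 56
total 56 bytes, alignment 8

56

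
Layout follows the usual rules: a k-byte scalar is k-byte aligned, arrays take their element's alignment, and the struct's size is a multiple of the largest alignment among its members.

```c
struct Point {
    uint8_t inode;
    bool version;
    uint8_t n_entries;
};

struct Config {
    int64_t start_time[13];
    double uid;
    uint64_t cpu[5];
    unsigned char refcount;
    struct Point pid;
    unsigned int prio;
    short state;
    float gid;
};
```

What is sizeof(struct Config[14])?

2352

Point: @0: inode [1B, align 1] → 1; @1: version [1B, align 1] → 2; @2: n_entries [1B, align 1] → 3; size 3, align 1
@0: start_time [104B, align 8] → 104
@104: uid [8B, align 8] → 112
@112: cpu [40B, align 8] → 152
@152: refcount [1B, align 1] → 153
@153: pid [3B, align 1] → 156
@156: prio [4B, align 4] → 160
@160: state [2B, align 2] → 162
+2 pad (align 4)
@164: gid [4B, align 4] → 168
size 168, align 8
array of 14: 14 × 168 = 2352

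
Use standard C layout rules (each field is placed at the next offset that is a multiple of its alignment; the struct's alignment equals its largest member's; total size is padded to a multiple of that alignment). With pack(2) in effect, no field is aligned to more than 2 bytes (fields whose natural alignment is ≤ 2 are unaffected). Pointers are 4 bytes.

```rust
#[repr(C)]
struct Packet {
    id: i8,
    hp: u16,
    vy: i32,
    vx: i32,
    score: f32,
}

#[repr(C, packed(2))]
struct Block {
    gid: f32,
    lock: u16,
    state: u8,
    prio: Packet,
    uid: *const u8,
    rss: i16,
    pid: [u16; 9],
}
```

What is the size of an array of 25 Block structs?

Packet: @0: id [1B, align 1] → 1; +1 pad (align 2); @2: hp [2B, align 2] → 4; @4: vy [4B, align 4] → 8; @8: vx [4B, align 4] → 12; @12: score [4B, align 4] → 16; size 16, align 4
@0: gid [4B, align 2] → 4
@4: lock [2B, align 2] → 6
@6: state [1B, align 1] → 7
+1 pad (align 2)
@8: prio [16B, align 2] → 24
@24: uid [4B, align 2] → 28
@28: rss [2B, align 2] → 30
@30: pid [18B, align 2] → 48
size 48, align 2
array of 25: 25 × 48 = 1200

1200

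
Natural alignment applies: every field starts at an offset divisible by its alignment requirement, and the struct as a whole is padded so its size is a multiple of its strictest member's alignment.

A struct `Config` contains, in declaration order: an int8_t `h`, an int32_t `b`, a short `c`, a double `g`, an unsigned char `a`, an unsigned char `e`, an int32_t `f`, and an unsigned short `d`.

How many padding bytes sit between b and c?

0

@0: h [1B, align 1] → 1
+3 pad (align 4)
@4: b [4B, align 4] → 8
@8: c [2B, align 2] → 10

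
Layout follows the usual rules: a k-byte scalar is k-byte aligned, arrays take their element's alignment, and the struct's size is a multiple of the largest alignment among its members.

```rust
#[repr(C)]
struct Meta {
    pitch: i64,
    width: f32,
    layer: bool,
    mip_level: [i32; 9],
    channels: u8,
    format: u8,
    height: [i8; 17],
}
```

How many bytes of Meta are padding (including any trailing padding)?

0..8  pitch  (8B, 8-aligned)
8..12  width  (4B, 4-aligned)
12..13  layer  (1B, 1-aligned)
13..16  -- padding (3B)
16..52  mip_level  (36B, 4-aligned)
52..53  channels  (1B, 1-aligned)
53..54  format  (1B, 1-aligned)
54..71  height  (17B, 1-aligned)
71..72  -- tail padding (1B)
sizeof = 72, alignof = 8
data bytes 68, size 72 → padding 4

4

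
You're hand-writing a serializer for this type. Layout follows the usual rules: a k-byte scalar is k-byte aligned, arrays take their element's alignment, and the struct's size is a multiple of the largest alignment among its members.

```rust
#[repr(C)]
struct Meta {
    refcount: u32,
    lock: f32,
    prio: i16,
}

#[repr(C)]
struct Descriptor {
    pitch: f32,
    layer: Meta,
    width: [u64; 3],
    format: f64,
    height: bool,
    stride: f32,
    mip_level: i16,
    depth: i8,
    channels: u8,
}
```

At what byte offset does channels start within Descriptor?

59

Meta: refcount at 0 (size 4, align 4) → ends 4; lock at 4 (size 4, align 4) → ends 8; prio at 8 (size 2, align 2) → ends 10; tail pad 2 to reach multiple of 4; total 12 bytes, alignment 4
pitch at 0 (size 4, align 4) → ends 4
layer at 4 (size 12, align 4) → ends 16
width at 16 (size 24, align 8) → ends 40
format at 40 (size 8, align 8) → ends 48
height at 48 (size 1, align 1) → ends 49
pad 3 to align 4 for stride
stride at 52 (size 4, align 4) → ends 56
mip_level at 56 (size 2, align 2) → ends 58
depth at 58 (size 1, align 1) → ends 59
channels at 59 (size 1, align 1) → ends 60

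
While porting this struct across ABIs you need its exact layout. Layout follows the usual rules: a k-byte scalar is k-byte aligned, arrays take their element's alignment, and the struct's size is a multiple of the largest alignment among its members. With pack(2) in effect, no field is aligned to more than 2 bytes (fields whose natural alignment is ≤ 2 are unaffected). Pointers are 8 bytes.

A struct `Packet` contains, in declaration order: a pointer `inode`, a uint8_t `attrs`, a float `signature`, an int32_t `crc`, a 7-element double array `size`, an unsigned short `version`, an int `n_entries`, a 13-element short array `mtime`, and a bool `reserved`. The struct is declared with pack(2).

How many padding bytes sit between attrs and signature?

@0: inode [8B, align 2] → 8
@8: attrs [1B, align 1] → 9
+1 pad (align 2)
@10: signature [4B, align 2] → 14

1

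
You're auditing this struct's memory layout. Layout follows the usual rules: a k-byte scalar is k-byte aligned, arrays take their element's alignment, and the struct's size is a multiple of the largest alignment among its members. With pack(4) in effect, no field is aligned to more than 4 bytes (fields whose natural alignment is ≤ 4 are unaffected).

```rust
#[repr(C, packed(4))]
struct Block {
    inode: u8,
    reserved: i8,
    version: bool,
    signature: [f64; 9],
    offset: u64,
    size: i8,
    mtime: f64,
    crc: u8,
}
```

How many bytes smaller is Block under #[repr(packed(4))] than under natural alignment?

natural layout:
  0..1  inode  (1B, 1-aligned)
  1..2  reserved  (1B, 1-aligned)
  2..3  version  (1B, 1-aligned)
  3..8  -- padding (5B)
  8..80  signature  (72B, 8-aligned)
  80..88  offset  (8B, 8-aligned)
  88..89  size  (1B, 1-aligned)
  89..96  -- padding (7B)
  96..104  mtime  (8B, 8-aligned)
  104..105  crc  (1B, 1-aligned)
  105..112  -- tail padding (7B)
  sizeof = 112, alignof = 8
packed(4) layout:
  0..1  inode  (1B, 1-aligned)
  1..2  reserved  (1B, 1-aligned)
  2..3  version  (1B, 1-aligned)
  3..4  -- padding (1B)
  4..76  signature  (72B, 4-aligned)
  76..84  offset  (8B, 4-aligned)
  84..85  size  (1B, 1-aligned)
  85..88  -- padding (3B)
  88..96  mtime  (8B, 4-aligned)
  96..97  crc  (1B, 1-aligned)
  97..100  -- tail padding (3B)
  sizeof = 100, alignof = 4
112 − 100 = 12

12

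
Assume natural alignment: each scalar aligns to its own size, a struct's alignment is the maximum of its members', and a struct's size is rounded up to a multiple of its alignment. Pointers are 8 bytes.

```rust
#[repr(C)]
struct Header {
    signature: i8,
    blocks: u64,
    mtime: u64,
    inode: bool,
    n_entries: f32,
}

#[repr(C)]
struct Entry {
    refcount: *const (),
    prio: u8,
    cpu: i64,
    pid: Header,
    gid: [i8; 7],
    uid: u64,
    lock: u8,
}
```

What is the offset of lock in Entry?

72

Header: signature at 0 (size 1, align 1) → ends 1; pad 7 to align 8 for blocks; blocks at 8 (size 8, align 8) → ends 16; mtime at 16 (size 8, align 8) → ends 24; inode at 24 (size 1, align 1) → ends 25; pad 3 to align 4 for n_entries; n_entries at 28 (size 4, align 4) → ends 32; total 32 bytes, alignment 8
refcount at 0 (size 8, align 8) → ends 8
prio at 8 (size 1, align 1) → ends 9
pad 7 to align 8 for cpu
cpu at 16 (size 8, align 8) → ends 24
pid at 24 (size 32, align 8) → ends 56
gid at 56 (size 7, align 1) → ends 63
pad 1 to align 8 for uid
uid at 64 (size 8, align 8) → ends 72
lock at 72 (size 1, align 1) → ends 73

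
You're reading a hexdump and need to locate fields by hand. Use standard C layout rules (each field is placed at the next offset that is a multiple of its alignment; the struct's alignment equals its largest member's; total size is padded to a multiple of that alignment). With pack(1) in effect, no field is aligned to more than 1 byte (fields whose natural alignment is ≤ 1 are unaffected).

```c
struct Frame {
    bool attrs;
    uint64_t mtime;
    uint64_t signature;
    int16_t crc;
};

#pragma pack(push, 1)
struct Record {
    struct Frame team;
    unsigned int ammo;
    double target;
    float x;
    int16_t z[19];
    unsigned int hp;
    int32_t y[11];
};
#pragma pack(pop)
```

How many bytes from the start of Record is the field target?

Frame: @0: attrs [1B, align 1] → 1; +7 pad (align 8); @8: mtime [8B, align 8] → 16; @16: signature [8B, align 8] → 24; @24: crc [2B, align 2] → 26; +6 tail pad (align 8); size 32, align 8
@0: team [32B, align 1] → 32
@32: ammo [4B, align 1] → 36
@36: target [8B, align 1] → 44

36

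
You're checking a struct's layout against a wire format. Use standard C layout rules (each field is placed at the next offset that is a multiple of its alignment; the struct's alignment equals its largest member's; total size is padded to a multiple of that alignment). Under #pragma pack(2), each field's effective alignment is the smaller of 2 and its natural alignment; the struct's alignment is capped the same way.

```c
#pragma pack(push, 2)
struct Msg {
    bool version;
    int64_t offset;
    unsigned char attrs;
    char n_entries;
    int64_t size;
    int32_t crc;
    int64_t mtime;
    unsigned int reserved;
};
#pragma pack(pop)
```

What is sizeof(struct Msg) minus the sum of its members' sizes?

1

0..1  version  (1B, 1-aligned)
1..2  -- padding (1B)
2..10  offset  (8B, 2-aligned)
10..11  attrs  (1B, 1-aligned)
11..12  n_entries  (1B, 1-aligned)
12..20  size  (8B, 2-aligned)
20..24  crc  (4B, 2-aligned)
24..32  mtime  (8B, 2-aligned)
32..36  reserved  (4B, 2-aligned)
sizeof = 36, alignof = 2
data bytes 35, size 36 → padding 1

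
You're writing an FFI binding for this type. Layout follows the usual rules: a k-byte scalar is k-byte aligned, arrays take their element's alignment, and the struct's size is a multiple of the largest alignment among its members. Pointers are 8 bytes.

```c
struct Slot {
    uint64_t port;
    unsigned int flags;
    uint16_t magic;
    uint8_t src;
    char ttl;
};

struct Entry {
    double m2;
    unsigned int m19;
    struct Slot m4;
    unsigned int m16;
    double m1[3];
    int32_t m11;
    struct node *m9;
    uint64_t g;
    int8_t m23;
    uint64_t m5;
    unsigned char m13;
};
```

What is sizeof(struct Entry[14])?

1568

Slot: port at 0 (size 8, align 8) → ends 8; flags at 8 (size 4, align 4) → ends 12; magic at 12 (size 2, align 2) → ends 14; src at 14 (size 1, align 1) → ends 15; ttl at 15 (size 1, align 1) → ends 16; total 16 bytes, alignment 8
m2 at 0 (size 8, align 8) → ends 8
m19 at 8 (size 4, align 4) → ends 12
pad 4 to align 8 for m4
m4 at 16 (size 16, align 8) → ends 32
m16 at 32 (size 4, align 4) → ends 36
pad 4 to align 8 for m1
m1 at 40 (size 24, align 8) → ends 64
m11 at 64 (size 4, align 4) → ends 68
pad 4 to align 8 for m9
m9 at 72 (size 8, align 8) → ends 80
g at 80 (size 8, align 8) → ends 88
m23 at 88 (size 1, align 1) → ends 89
pad 7 to align 8 for m5
m5 at 96 (size 8, align 8) → ends 104
m13 at 104 (size 1, align 1) → ends 105
tail pad 7 to reach multiple of 8
total 112 bytes, alignment 8
array of 14: 14 × 112 = 1568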